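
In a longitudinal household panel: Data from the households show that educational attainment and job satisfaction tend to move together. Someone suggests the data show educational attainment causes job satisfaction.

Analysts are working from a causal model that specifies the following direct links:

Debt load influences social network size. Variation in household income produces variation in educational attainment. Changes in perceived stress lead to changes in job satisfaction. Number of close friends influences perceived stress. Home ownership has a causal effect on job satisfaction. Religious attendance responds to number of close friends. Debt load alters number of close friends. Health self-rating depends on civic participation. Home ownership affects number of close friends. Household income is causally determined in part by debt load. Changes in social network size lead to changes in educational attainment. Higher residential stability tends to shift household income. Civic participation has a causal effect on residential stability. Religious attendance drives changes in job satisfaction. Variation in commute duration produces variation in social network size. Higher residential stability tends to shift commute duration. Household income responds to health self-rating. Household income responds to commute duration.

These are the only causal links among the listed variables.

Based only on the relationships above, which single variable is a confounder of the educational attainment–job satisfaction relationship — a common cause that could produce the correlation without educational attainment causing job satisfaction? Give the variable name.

Debt load has a causal path to educational attainment (debt load → household income → educational attainment) and a separate causal path to job satisfaction (debt load → number of close friends → perceived stress → job satisfaction), so it is a common cause of both.
No stated relationship gives educational attainment a causal route to job satisfaction, so the correlation is explained by the shared upstream cause rather than a direct effect.

debt load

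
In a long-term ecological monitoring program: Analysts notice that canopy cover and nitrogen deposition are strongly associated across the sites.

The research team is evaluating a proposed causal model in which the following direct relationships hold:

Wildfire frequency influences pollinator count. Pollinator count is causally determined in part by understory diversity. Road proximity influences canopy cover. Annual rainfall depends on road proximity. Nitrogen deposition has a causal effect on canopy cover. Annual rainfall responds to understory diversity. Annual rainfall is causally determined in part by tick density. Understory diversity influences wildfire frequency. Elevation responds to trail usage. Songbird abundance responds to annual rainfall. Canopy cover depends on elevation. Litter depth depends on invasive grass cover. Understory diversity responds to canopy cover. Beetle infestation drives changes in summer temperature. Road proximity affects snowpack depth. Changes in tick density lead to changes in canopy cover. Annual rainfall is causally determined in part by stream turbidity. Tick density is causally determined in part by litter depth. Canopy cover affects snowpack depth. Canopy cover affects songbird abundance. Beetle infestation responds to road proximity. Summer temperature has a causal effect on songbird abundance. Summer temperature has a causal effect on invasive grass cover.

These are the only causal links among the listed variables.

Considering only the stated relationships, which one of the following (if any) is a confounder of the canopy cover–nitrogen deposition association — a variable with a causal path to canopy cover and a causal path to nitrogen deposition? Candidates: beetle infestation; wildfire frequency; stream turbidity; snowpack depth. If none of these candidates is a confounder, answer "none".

None of the listed candidates has causal paths to both canopy cover and nitrogen deposition in the stated relationships, so none is a common cause.

none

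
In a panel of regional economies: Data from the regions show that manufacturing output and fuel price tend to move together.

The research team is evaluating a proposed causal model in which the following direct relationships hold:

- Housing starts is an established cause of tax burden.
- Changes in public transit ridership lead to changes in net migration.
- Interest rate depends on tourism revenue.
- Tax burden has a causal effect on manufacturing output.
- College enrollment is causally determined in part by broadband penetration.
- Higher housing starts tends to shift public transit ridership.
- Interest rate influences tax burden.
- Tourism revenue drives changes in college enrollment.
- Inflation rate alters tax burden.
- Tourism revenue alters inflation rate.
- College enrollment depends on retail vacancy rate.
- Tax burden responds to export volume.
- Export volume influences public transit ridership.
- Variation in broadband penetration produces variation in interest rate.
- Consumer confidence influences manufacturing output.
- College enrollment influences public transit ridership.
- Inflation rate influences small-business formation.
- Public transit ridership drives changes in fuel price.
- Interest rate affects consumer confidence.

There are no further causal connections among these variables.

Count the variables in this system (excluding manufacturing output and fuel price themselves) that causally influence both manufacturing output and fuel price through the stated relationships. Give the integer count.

The common causes are: broadband penetration (to manufacturing output via broadband penetration → interest rate → tax burden → manufacturing output; to fuel price via broadband penetration → college enrollment → public transit ridership → fuel price); export volume (to manufacturing output via export volume → tax burden → manufacturing output; to fuel price via export volume → public transit ridership → fuel price); housing starts (to manufacturing output via housing starts → tax burden → manufacturing output; to fuel price via housing starts → public transit ridership → fuel price); tourism revenue (to manufacturing output via tourism revenue → inflation rate → tax burden → manufacturing output; to fuel price via tourism revenue → college enrollment → public transit ridership → fuel price).
Every other variable lacks a causal path to at least one of manufacturing output and fuel price.

4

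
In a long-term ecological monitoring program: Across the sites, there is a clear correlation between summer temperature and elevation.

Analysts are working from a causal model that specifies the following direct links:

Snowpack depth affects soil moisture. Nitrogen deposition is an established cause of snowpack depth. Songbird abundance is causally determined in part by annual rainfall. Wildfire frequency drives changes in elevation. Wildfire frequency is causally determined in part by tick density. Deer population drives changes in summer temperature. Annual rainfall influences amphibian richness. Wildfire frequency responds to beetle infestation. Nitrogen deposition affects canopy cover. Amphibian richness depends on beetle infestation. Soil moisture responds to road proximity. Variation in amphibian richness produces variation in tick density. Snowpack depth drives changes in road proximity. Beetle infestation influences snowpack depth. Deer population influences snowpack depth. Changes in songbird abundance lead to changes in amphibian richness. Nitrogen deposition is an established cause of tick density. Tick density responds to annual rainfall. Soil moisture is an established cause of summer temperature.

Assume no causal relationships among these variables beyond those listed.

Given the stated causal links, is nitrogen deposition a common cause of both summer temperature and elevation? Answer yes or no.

Nitrogen deposition has a causal path to summer temperature (nitrogen deposition → snowpack depth → soil moisture → summer temperature) and to elevation (nitrogen deposition → tick density → wildfire frequency → elevation), so it is a common cause of both — a confounder.

yes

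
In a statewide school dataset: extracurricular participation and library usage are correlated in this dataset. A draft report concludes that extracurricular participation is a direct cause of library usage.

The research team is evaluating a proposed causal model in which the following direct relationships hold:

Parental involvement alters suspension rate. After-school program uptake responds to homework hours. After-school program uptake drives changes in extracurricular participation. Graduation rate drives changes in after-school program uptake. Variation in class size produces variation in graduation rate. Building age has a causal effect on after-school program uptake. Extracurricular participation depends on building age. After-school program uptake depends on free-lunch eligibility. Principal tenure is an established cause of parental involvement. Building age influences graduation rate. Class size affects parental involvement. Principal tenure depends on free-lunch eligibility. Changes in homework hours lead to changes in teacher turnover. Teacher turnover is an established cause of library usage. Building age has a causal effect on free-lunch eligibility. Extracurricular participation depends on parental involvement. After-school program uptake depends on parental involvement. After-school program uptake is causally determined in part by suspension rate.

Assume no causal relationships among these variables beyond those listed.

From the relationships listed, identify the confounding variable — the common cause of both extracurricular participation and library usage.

Homework hours has a causal path to extracurricular participation (homework hours → after-school program uptake → extracurricular participation) and a separate causal path to library usage (homework hours → teacher turnover → library usage), so it is a common cause of both.
No stated relationship gives extracurricular participation a causal route to library usage, so the correlation is explained by the shared upstream cause rather than a direct effect.

homework hours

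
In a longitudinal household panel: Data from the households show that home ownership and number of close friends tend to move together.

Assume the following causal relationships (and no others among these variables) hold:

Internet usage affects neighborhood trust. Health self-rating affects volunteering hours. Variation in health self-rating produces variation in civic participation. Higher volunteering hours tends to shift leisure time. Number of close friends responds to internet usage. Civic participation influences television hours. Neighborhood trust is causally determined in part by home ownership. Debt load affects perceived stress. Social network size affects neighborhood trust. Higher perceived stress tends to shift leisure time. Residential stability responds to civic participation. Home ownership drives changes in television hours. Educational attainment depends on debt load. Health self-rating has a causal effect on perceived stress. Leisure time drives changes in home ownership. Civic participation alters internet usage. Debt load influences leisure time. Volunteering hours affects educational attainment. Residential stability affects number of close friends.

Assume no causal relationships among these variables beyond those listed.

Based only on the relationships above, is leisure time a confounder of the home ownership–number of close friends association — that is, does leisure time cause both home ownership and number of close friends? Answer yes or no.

Leisure time has no stated causal path to number of close friends. A confounder must cause both variables, so leisure time does not qualify.

no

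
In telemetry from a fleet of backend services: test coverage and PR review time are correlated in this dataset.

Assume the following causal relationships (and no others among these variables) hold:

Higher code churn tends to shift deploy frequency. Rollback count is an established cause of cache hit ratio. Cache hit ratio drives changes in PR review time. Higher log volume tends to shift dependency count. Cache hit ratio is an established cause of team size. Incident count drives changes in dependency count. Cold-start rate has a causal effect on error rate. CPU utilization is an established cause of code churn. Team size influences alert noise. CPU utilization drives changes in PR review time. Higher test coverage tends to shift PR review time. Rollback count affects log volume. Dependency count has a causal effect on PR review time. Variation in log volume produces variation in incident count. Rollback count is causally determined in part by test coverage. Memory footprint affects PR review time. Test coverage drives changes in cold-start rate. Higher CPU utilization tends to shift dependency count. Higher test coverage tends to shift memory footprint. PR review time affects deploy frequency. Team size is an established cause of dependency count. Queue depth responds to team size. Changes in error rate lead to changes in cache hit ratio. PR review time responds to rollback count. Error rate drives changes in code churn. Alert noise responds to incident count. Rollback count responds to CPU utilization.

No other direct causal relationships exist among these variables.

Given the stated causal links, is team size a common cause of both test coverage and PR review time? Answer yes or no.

Team size has no stated causal path to test coverage. A confounder must cause both variables, so team size does not qualify.

no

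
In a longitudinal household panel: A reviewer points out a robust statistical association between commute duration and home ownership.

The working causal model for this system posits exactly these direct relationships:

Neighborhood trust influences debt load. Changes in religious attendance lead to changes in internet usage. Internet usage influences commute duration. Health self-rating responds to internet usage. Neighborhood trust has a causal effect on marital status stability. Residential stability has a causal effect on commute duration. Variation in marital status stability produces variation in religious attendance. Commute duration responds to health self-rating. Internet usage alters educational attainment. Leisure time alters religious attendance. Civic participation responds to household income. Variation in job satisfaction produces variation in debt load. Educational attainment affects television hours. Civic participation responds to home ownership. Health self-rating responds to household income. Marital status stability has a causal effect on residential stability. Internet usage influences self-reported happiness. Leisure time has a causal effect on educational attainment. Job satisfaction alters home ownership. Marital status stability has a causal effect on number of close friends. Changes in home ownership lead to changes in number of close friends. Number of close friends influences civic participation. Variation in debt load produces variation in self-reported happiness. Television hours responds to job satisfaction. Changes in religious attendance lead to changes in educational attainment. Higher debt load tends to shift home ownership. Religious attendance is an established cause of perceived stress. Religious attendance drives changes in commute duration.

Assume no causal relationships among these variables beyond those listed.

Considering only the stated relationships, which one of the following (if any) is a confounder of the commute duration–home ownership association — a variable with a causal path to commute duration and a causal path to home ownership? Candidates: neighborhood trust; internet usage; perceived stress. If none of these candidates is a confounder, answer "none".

neighborhood trust

Neighborhood trust causes commute duration (neighborhood trust → marital status stability → residential stability → commute duration) and also causes home ownership (neighborhood trust → debt load → home ownership); it is a common cause of both.
Each of the other candidates lacks a causal path to at least one of commute duration and home ownership, so they do not confound the relationship.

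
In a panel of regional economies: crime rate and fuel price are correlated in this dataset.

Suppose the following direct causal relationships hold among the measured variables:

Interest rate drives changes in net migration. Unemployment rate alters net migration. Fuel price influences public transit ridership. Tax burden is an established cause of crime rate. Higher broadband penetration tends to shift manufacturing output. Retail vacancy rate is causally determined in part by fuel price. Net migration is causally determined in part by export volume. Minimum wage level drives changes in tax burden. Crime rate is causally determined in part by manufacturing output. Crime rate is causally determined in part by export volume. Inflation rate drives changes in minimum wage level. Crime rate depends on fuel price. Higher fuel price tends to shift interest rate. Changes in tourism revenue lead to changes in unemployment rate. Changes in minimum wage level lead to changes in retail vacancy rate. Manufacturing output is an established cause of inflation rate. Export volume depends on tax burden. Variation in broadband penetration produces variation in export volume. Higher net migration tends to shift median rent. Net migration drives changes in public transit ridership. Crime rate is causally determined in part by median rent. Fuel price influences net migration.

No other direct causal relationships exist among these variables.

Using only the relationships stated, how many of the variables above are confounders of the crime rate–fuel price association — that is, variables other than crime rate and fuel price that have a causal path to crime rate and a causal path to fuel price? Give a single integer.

No listed variable has a causal path to both crime rate and fuel price, so there are no common causes.

0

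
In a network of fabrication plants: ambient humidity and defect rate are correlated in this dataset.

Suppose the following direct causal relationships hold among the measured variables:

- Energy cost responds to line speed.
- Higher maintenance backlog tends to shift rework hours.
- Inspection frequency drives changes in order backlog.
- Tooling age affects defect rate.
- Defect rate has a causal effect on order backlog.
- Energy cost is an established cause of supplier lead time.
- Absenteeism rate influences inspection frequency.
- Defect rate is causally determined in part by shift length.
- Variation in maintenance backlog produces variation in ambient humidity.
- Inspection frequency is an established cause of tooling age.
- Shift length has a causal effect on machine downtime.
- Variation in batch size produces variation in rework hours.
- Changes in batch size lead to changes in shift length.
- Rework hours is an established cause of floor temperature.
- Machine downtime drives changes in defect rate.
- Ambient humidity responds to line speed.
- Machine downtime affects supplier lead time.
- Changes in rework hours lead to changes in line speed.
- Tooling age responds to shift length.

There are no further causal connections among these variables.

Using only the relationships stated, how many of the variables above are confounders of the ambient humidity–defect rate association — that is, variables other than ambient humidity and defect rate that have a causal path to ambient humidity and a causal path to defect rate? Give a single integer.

The common causes are: batch size (to ambient humidity via batch size → rework hours → line speed → ambient humidity; to defect rate via batch size → shift length → defect rate).
Every other variable lacks a causal path to at least one of ambient humidity and defect rate.

1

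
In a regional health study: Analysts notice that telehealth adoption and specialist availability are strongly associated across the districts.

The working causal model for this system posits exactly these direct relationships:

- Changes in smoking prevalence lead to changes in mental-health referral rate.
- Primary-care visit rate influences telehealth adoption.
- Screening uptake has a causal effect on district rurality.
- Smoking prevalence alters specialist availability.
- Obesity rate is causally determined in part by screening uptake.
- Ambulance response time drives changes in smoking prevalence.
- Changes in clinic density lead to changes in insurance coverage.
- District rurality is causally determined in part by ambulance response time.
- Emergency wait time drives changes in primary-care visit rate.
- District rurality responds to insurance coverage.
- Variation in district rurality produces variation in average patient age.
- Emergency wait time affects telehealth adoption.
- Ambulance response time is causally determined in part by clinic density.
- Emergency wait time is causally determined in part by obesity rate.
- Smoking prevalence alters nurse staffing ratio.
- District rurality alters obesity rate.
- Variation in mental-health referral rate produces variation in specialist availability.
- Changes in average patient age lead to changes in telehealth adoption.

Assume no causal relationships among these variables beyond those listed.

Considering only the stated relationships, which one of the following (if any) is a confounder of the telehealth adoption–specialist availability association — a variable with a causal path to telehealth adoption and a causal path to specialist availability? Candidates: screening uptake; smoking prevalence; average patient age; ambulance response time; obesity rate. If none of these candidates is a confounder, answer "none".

Ambulance response time causes telehealth adoption (ambulance response time → district rurality → average patient age → telehealth adoption) and also causes specialist availability (ambulance response time → smoking prevalence → specialist availability); it is a common cause of both.
Each of the other candidates lacks a causal path to at least one of telehealth adoption and specialist availability, so they do not confound the relationship.

ambulance response time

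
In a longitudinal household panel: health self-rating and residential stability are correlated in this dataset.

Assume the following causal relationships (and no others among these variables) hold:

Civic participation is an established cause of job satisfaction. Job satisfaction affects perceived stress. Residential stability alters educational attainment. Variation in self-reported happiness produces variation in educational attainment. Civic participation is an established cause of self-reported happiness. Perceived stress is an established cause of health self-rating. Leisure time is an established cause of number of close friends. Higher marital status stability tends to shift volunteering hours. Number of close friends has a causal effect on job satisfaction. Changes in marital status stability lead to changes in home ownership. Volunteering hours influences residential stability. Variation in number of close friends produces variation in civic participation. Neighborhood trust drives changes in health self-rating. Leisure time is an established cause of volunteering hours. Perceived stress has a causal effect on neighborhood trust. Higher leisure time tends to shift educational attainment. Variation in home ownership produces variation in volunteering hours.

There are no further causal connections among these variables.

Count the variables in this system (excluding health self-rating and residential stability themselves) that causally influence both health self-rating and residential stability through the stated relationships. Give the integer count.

The common causes are: leisure time (to health self-rating via leisure time → number of close friends → job satisfaction → perceived stress → health self-rating; to residential stability via leisure time → volunteering hours → residential stability).
Every other variable lacks a causal path to at least one of health self-rating and residential stability.

1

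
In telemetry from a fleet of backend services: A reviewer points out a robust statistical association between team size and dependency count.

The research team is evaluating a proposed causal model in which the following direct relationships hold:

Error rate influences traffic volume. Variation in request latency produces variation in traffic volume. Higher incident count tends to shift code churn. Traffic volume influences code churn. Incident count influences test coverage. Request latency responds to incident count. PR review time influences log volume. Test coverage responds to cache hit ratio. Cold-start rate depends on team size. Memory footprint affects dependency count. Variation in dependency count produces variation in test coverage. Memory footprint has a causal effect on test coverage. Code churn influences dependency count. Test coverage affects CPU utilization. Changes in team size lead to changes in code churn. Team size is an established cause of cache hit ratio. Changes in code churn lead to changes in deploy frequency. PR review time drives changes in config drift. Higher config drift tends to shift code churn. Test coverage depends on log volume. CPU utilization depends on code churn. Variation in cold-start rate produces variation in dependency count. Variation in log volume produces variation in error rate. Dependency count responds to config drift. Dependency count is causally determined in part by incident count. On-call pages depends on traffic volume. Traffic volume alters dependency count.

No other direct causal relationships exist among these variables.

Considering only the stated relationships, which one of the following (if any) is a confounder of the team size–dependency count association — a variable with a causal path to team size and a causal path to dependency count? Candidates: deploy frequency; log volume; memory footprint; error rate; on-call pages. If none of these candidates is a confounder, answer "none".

None of the listed candidates has causal paths to both team size and dependency count in the stated relationships, so none is a common cause.

none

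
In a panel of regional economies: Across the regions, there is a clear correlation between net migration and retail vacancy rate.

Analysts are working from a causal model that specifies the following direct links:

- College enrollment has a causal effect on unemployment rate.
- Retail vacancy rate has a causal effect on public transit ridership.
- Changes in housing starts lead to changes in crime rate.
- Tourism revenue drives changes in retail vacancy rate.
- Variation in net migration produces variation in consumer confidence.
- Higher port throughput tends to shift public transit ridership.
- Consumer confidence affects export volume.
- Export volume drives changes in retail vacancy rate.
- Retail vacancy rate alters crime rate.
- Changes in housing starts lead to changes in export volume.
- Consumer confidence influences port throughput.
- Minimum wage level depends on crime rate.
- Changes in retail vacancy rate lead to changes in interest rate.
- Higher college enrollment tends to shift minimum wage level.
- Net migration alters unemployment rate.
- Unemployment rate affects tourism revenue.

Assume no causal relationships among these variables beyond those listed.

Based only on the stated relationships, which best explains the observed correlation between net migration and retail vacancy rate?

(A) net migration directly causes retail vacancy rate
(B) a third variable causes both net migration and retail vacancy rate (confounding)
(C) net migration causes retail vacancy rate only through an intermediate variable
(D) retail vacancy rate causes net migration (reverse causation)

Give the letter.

Net migration reaches retail vacancy rate through net migration → consumer confidence → export volume → retail vacancy rate — an indirect causal chain with no direct net migration → retail vacancy rate link. No variable causes both net migration and retail vacancy rate, so confounding is ruled out; the effect is mediated.

C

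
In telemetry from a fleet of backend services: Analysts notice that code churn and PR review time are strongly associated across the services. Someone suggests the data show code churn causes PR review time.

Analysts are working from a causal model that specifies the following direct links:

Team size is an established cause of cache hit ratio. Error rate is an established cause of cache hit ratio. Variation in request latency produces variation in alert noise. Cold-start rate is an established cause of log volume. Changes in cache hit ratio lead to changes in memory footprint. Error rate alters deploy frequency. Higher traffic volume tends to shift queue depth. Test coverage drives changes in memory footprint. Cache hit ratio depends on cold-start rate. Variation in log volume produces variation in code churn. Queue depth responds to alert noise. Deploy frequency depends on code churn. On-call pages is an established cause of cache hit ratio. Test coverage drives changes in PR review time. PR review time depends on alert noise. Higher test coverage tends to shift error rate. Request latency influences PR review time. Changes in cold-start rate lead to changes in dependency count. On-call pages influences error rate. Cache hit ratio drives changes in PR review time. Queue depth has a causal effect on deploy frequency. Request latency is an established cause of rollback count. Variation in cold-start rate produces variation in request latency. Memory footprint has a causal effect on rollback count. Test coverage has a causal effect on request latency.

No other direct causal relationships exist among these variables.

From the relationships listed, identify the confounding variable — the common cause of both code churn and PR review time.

Cold-start rate has a causal path to code churn (cold-start rate → log volume → code churn) and a separate causal path to PR review time (cold-start rate → cache hit ratio → PR review time), so it is a common cause of both.
No stated relationship gives code churn a causal route to PR review time, so the correlation is explained by the shared upstream cause rather than a direct effect.

cold-start rate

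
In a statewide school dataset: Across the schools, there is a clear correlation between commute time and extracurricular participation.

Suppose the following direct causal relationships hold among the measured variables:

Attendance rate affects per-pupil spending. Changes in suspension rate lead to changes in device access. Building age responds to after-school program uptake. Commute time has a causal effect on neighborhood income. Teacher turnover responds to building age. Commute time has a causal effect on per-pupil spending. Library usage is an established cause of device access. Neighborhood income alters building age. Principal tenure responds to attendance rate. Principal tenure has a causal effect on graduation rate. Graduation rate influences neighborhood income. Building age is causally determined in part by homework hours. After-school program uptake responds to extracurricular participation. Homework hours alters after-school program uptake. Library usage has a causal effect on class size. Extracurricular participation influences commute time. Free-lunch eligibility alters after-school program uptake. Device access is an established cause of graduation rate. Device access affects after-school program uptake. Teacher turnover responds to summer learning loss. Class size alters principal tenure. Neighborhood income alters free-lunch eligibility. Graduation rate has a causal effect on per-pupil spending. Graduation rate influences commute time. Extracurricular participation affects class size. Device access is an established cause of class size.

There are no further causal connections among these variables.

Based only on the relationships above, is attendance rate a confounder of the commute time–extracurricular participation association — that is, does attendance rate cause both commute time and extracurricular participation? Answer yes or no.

no

Attendance rate has no stated causal path to extracurricular participation. A confounder must cause both variables, so attendance rate does not qualify.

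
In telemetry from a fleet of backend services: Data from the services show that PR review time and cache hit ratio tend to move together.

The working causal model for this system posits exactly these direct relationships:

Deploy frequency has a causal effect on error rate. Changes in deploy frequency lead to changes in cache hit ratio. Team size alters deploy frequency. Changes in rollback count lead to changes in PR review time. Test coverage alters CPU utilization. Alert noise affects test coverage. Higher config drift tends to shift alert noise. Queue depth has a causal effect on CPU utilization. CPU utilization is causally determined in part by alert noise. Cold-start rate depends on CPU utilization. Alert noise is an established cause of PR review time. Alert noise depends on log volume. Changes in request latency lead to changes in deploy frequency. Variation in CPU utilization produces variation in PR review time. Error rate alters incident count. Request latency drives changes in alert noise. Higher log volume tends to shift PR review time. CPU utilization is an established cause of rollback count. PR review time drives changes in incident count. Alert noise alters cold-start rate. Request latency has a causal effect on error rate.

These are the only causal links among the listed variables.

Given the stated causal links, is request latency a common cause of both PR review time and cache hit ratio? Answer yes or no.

Request latency has a causal path to PR review time (request latency → alert noise → PR review time) and to cache hit ratio (request latency → deploy frequency → cache hit ratio), so it is a common cause of both — a confounder.

yes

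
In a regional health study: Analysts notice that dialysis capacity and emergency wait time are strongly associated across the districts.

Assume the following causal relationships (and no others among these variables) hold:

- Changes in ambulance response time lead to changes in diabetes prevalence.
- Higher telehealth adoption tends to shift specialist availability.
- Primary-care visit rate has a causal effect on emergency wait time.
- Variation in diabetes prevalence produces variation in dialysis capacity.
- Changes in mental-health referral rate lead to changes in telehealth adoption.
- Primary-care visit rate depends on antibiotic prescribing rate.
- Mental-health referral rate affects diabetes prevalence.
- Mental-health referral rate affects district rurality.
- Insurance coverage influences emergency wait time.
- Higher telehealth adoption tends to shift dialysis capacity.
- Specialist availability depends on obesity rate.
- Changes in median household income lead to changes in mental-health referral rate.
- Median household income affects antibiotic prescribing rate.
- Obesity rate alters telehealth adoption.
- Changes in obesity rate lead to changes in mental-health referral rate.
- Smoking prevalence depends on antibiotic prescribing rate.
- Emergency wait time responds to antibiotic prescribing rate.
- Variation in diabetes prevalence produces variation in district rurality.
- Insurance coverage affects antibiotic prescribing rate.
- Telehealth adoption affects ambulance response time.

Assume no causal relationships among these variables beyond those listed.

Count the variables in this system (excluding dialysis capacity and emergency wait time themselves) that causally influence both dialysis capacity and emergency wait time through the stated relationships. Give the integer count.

The common causes are: median household income (to dialysis capacity via median household income → mental-health referral rate → diabetes prevalence → dialysis capacity; to emergency wait time via median household income → antibiotic prescribing rate → emergency wait time).
Every other variable lacks a causal path to at least one of dialysis capacity and emergency wait time.

1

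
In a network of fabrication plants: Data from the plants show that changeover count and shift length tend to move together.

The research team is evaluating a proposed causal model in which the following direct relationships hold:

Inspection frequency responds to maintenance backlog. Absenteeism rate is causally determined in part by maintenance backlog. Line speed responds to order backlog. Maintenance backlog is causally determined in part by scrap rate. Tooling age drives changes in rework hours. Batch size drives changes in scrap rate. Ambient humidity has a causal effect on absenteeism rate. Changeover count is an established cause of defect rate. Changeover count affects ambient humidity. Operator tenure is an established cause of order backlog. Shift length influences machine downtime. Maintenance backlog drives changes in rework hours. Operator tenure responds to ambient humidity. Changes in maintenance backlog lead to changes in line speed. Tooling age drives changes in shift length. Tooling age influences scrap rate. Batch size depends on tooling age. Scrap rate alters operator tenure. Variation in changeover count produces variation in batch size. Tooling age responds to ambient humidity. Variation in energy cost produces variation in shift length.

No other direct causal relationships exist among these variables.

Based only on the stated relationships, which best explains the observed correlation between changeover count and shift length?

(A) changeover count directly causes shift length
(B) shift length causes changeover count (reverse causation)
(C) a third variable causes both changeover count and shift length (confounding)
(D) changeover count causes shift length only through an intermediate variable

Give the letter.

Changeover count reaches shift length through changeover count → ambient humidity → tooling age → shift length — an indirect causal chain with no direct changeover count → shift length link. No variable causes both changeover count and shift length, so confounding is ruled out; the effect is mediated.

D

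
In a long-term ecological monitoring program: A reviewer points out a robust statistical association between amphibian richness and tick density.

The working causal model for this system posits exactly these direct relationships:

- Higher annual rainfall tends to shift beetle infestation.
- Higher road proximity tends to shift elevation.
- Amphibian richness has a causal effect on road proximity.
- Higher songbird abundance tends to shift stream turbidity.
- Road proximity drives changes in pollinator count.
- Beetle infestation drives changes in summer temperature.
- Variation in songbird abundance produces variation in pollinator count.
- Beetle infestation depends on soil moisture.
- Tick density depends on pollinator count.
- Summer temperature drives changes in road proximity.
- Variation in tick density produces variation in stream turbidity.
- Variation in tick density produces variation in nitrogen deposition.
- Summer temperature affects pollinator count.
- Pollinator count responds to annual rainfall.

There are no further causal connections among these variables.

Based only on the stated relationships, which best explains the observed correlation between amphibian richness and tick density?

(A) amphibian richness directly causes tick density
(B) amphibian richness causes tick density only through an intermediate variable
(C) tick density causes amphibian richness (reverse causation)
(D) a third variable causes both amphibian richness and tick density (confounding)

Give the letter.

B

Amphibian richness reaches tick density through amphibian richness → road proximity → pollinator count → tick density — an indirect causal chain with no direct amphibian richness → tick density link. No variable causes both amphibian richness and tick density, so confounding is ruled out; the effect is mediated.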